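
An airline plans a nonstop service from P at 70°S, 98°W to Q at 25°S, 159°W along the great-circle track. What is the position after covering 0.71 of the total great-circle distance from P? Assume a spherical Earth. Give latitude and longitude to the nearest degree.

≈ 40°S, 151°W

Convert each endpoint to a unit vector on the sphere (x = cos φ cos λ, y = cos φ sin λ, z = sin φ).
The central angle between the endpoints is δ = arccos(p₁·p₂) ≈ 0.992 rad (56.8°).
Interpolate at f = 0.71 with slerp weights a = sin((1−f)δ)/sin δ ≈ 0.339, b = sin(fδ)/sin δ ≈ 0.773.
p = a·p₁ + b·p₂ ≈ (-0.671, -0.366, -0.645); φ = arcsin(p_z) ≈ -40.19°, λ = atan2(p_y, p_x) ≈ -151.37°.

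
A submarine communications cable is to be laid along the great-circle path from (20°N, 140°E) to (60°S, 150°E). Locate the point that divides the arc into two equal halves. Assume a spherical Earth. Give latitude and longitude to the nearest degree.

Convert each endpoint to a unit vector on the sphere (x = cos φ cos λ, y = cos φ sin λ, z = sin φ).
The central angle between the endpoints is δ = arccos(p₁·p₂) ≈ 1.404 rad (80.4°).
Interpolate at f = 1/2 with slerp weights a = sin((1−f)δ)/sin δ ≈ 0.655, b = sin(fδ)/sin δ ≈ 0.655.
p = a·p₁ + b·p₂ ≈ (-0.755, 0.559, -0.343); φ = arcsin(p_z) ≈ -20.06°, λ = atan2(p_y, p_x) ≈ 143.47°.

≈ (20°S, 143°E)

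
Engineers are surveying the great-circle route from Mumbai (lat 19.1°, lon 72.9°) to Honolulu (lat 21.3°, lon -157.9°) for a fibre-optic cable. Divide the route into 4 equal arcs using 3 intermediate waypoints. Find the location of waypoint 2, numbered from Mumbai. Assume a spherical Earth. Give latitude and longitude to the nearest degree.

≈ lat 41°, lon 137°

Write both endpoints as unit vectors p₁, p₂ with components (cos φ cos λ, cos φ sin λ, sin φ).
The central angle between the endpoints is δ = arccos(p₁·p₂) ≈ 2.024 rad (115.9°).
Interpolate at f = 2/4 with slerp weights a = sin((1−f)δ)/sin δ ≈ 0.943, b = sin(fδ)/sin δ ≈ 0.943.
p = a·p₁ + b·p₂ ≈ (-0.552, 0.521, 0.651); φ = arcsin(p_z) ≈ 40.62°, λ = atan2(p_y, p_x) ≈ 136.65°.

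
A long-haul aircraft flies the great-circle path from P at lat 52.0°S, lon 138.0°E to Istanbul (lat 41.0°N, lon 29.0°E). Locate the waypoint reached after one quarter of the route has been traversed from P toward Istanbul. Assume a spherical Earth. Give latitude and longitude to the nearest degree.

≈ lat 34°S, lon 99°E

Write both endpoints as unit vectors p₁, p₂ with components (cos φ cos λ, cos φ sin λ, sin φ).
The central angle between the endpoints is δ = arccos(p₁·p₂) ≈ 2.303 rad (131.9°).
Interpolate at f = 1/4 with slerp weights a = sin((1−f)δ)/sin δ ≈ 1.328, b = sin(fδ)/sin δ ≈ 0.732.
p = a·p₁ + b·p₂ ≈ (-0.124, 0.815, -0.566); φ = arcsin(p_z) ≈ -34.49°, λ = atan2(p_y, p_x) ≈ 98.69°.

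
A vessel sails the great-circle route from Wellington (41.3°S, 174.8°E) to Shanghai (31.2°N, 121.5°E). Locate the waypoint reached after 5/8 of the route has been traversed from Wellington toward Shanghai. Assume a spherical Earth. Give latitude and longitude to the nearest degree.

Convert each endpoint to a unit vector on the sphere (x = cos φ cos λ, y = cos φ sin λ, z = sin φ).
The central angle between the endpoints is δ = arccos(p₁·p₂) ≈ 1.529 rad (87.6°).
Interpolate at f = 5/8 with slerp weights a = sin((1−f)δ)/sin δ ≈ 0.543, b = sin(fδ)/sin δ ≈ 0.817.
p = a·p₁ + b·p₂ ≈ (-0.771, 0.633, 0.065); φ = arcsin(p_z) ≈ 3.73°, λ = atan2(p_y, p_x) ≈ 140.63°.

≈ 4°N, 141°E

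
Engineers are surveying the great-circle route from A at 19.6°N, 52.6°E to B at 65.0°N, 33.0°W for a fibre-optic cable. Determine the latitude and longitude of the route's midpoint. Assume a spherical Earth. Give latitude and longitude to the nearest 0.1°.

Convert each endpoint to a unit vector on the sphere (x = cos φ cos λ, y = cos φ sin λ, z = sin φ).
The central angle between the endpoints is δ = arccos(p₁·p₂) ≈ 1.230 rad (70.5°).
Interpolate at f = 1/2 with slerp weights a = sin((1−f)δ)/sin δ ≈ 0.612, b = sin(fδ)/sin δ ≈ 0.612.
p = a·p₁ + b·p₂ ≈ (0.567, 0.317, 0.760); φ = arcsin(p_z) ≈ 49.47°, λ = atan2(p_y, p_x) ≈ 29.22°.

≈ 49.5°N, 29.2°E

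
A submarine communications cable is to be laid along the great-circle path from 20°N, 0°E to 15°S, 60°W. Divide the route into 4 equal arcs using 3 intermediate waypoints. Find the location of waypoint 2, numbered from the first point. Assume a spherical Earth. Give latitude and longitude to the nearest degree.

≈ 3°N, 30°W

The haversine formula gives a central angle δ ≈ 1.197 rad (68.6°) between the endpoints.
Interpolate at f = 2/4 with slerp weights a = sin((1−f)δ)/sin δ ≈ 0.605, b = sin(fδ)/sin δ ≈ 0.605.
p = a·p₁ + b·p₂ ≈ (0.861, -0.506, 0.050); φ = arcsin(p_z) ≈ 2.89°, λ = atan2(p_y, p_x) ≈ -30.46°.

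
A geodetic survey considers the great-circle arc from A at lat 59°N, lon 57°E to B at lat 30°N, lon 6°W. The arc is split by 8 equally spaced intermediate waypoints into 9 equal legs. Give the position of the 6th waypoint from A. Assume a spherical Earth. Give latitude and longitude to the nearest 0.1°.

≈ lat 43.0°N, lon 7.6°E

Write both endpoints as unit vectors p₁, p₂ with components (cos φ cos λ, cos φ sin λ, sin φ).
The central angle between the endpoints is δ = arccos(p₁·p₂) ≈ 0.888 rad (50.9°).
Interpolate at f = 6/9 with slerp weights a = sin((1−f)δ)/sin δ ≈ 0.376, b = sin(fδ)/sin δ ≈ 0.719.
p = a·p₁ + b·p₂ ≈ (0.725, 0.097, 0.682); φ = arcsin(p_z) ≈ 42.99°, λ = atan2(p_y, p_x) ≈ 7.64°.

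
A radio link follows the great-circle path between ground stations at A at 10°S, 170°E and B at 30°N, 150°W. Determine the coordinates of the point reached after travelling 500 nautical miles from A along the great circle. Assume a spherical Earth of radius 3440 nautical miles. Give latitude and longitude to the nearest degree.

≈ 4°S, 176°E

The haversine formula gives a central angle δ ≈ 0.969 rad (55.5°) between the endpoints. The total great-circle distance is δ·R ≈ 0.969 × 3440 ≈ 3332 nmi, so the target fraction is f = 500/3332 ≈ 0.150.
Interpolate at f ≈ 0.150 with slerp weights a = sin((1−f)δ)/sin δ ≈ 0.890, b = sin(fδ)/sin δ ≈ 0.176.
p = a·p₁ + b·p₂ ≈ (-0.995, 0.076, -0.067); φ = arcsin(p_z) ≈ -3.82°, λ = atan2(p_y, p_x) ≈ 175.63°.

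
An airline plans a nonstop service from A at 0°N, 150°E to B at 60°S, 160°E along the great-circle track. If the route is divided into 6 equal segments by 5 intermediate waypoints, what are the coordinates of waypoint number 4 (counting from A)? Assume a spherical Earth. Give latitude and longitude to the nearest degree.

Write both endpoints as unit vectors p₁, p₂ with components (cos φ cos λ, cos φ sin λ, sin φ).
The central angle between the endpoints is δ = arccos(p₁·p₂) ≈ 1.056 rad (60.5°).
Interpolate at f = 4/6 with slerp weights a = sin((1−f)δ)/sin δ ≈ 0.396, b = sin(fδ)/sin δ ≈ 0.744.
p = a·p₁ + b·p₂ ≈ (-0.692, 0.325, -0.644); φ = arcsin(p_z) ≈ -40.09°, λ = atan2(p_y, p_x) ≈ 154.84°.

≈ 40°S, 155°E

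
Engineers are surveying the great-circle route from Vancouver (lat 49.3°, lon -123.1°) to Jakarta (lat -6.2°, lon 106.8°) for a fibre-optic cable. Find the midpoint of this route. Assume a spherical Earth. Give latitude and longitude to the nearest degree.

Convert each endpoint to a unit vector on the sphere (x = cos φ cos λ, y = cos φ sin λ, z = sin φ).
The central angle between the endpoints is δ = arccos(p₁·p₂) ≈ 2.094 rad (120.0°).
Interpolate at f = 1/2 with slerp weights a = sin((1−f)δ)/sin δ ≈ 0.999, b = sin(fδ)/sin δ ≈ 0.999.
p = a·p₁ + b·p₂ ≈ (-0.643, 0.405, 0.650); φ = arcsin(p_z) ≈ 40.53°, λ = atan2(p_y, p_x) ≈ 147.78°.

≈ lat 41°, lon 148°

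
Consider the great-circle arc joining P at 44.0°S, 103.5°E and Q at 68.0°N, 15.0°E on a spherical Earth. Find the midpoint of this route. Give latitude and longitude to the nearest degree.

≈ 16°N, 76°E

Convert each endpoint to a unit vector on the sphere (x = cos φ cos λ, y = cos φ sin λ, z = sin φ).
The central angle between the endpoints is δ = arccos(p₁·p₂) ≈ 2.261 rad (129.6°).
Interpolate at f = 1/2 with slerp weights a = sin((1−f)δ)/sin δ ≈ 1.174, b = sin(fδ)/sin δ ≈ 1.174.
p = a·p₁ + b·p₂ ≈ (0.228, 0.935, 0.273); φ = arcsin(p_z) ≈ 15.84°, λ = atan2(p_y, p_x) ≈ 76.32°.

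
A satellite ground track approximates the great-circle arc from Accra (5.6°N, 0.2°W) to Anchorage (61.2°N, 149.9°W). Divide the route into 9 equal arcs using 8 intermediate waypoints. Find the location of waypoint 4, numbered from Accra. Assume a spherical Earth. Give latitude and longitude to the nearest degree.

Convert each endpoint to a unit vector on the sphere (x = cos φ cos λ, y = cos φ sin λ, z = sin φ).
The central angle between the endpoints is δ = arccos(p₁·p₂) ≈ 1.905 rad (109.2°).
Interpolate at f = 4/9 with slerp weights a = sin((1−f)δ)/sin δ ≈ 0.923, b = sin(fδ)/sin δ ≈ 0.793.
p = a·p₁ + b·p₂ ≈ (0.588, -0.195, 0.785); φ = arcsin(p_z) ≈ 51.74°, λ = atan2(p_y, p_x) ≈ -18.34°.

≈ (52°N, 18°W)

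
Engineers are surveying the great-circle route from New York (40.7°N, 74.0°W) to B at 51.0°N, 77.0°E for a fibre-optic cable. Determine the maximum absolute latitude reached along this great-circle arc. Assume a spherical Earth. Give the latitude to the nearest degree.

The great circle lies in the plane with unit normal n̂ = (p₁ × p₂)/|p₁ × p₂|.
Here n̂_z ≈ +0.232; the vertex latitude is φ_max = arccos|n̂_z| ≈ 76.6°.
Check via Clairaut: cos φ_max = |cos φ₁| · sin C = cos(40.7°)·sin(17.8°) ≈ 0.232, again giving ≈ 76.6°.

≈ 77°N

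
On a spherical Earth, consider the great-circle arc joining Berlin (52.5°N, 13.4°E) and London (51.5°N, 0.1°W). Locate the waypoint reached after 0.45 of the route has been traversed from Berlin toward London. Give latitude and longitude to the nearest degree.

Convert each endpoint to a unit vector on the sphere (x = cos φ cos λ, y = cos φ sin λ, z = sin φ).
The central angle between the endpoints is δ = arccos(p₁·p₂) ≈ 0.146 rad (8.4°).
Interpolate at f = 0.45 with slerp weights a = sin((1−f)δ)/sin δ ≈ 0.551, b = sin(fδ)/sin δ ≈ 0.451.
p = a·p₁ + b·p₂ ≈ (0.607, 0.077, 0.791); φ = arcsin(p_z) ≈ 52.24°, λ = atan2(p_y, p_x) ≈ 7.25°.

≈ 52°N, 7°E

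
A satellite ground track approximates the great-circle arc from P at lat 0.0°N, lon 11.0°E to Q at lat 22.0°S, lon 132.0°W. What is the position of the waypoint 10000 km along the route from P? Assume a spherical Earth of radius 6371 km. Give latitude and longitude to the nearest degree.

≈ lat 34°S, lon 79°W

Convert each endpoint to a unit vector on the sphere (x = cos φ cos λ, y = cos φ sin λ, z = sin φ).
The central angle between the endpoints is δ = arccos(p₁·p₂) ≈ 2.405 rad (137.8°). The total great-circle distance is δ·R ≈ 2.405 × 6371 ≈ 15320 km, so the target fraction is f = 10000/15320 ≈ 0.653.
Interpolate at f ≈ 0.653 with slerp weights a = sin((1−f)δ)/sin δ ≈ 1.103, b = sin(fδ)/sin δ ≈ 1.488.
p = a·p₁ + b·p₂ ≈ (0.160, -0.815, -0.557); φ = arcsin(p_z) ≈ -33.88°, λ = atan2(p_y, p_x) ≈ -78.92°.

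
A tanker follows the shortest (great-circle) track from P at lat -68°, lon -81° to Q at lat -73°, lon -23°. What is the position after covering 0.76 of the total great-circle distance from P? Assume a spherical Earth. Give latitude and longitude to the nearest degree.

Write both endpoints as unit vectors p₁, p₂ with components (cos φ cos λ, cos φ sin λ, sin φ).
The central angle between the endpoints is δ = arccos(p₁·p₂) ≈ 0.334 rad (19.1°).
Interpolate at f = 0.76 with slerp weights a = sin((1−f)δ)/sin δ ≈ 0.244, b = sin(fδ)/sin δ ≈ 0.766.
p = a·p₁ + b·p₂ ≈ (0.220, -0.178, -0.959); φ = arcsin(p_z) ≈ -73.54°, λ = atan2(p_y, p_x) ≈ -38.90°.

≈ lat -74°, lon -39°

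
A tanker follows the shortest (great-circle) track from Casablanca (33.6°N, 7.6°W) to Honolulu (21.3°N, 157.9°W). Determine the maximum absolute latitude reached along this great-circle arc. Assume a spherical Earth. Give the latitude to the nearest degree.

The great circle lies in the plane with unit normal n̂ = (p₁ × p₂)/|p₁ × p₂|.
Here n̂_z ≈ -0.436; the vertex latitude is φ_max = arccos|n̂_z| ≈ 64.1°.
Check via Clairaut: cos φ_max = |cos φ₁| · sin C = cos(33.6°)·sin(31.6°) ≈ 0.436, again giving ≈ 64.1°.

≈ 64°N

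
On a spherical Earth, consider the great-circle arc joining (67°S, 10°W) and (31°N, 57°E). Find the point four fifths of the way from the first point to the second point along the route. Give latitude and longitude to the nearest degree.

≈ (10°N, 49°E)

Write both endpoints as unit vectors p₁, p₂ with components (cos φ cos λ, cos φ sin λ, sin φ).
The central angle between the endpoints is δ = arccos(p₁·p₂) ≈ 1.921 rad (110.1°).
Interpolate at f = 4/5 with slerp weights a = sin((1−f)δ)/sin δ ≈ 0.399, b = sin(fδ)/sin δ ≈ 1.064.
p = a·p₁ + b·p₂ ≈ (0.650, 0.738, 0.181); φ = arcsin(p_z) ≈ 10.41°, λ = atan2(p_y, p_x) ≈ 48.61°.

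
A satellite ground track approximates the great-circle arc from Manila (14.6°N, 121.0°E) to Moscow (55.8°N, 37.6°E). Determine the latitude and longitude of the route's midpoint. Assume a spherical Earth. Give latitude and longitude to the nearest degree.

Convert each endpoint to a unit vector on the sphere (x = cos φ cos λ, y = cos φ sin λ, z = sin φ).
The central angle between the endpoints is δ = arccos(p₁·p₂) ≈ 1.296 rad (74.3°).
Interpolate at f = 1/2 with slerp weights a = sin((1−f)δ)/sin δ ≈ 0.627, b = sin(fδ)/sin δ ≈ 0.627.
p = a·p₁ + b·p₂ ≈ (-0.033, 0.735, 0.677); φ = arcsin(p_z) ≈ 42.60°, λ = atan2(p_y, p_x) ≈ 92.59°.

≈ 43°N, 93°E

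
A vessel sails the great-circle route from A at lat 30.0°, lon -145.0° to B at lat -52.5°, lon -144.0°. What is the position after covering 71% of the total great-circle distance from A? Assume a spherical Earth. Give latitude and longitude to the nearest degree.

≈ lat -29°, lon -144°

Convert each endpoint to a unit vector on the sphere (x = cos φ cos λ, y = cos φ sin λ, z = sin φ).
The central angle between the endpoints is δ = arccos(p₁·p₂) ≈ 1.440 rad (82.5°).
Interpolate at f = 0.71 with slerp weights a = sin((1−f)δ)/sin δ ≈ 0.409, b = sin(fδ)/sin δ ≈ 0.861.
p = a·p₁ + b·p₂ ≈ (-0.714, -0.511, -0.478); φ = arcsin(p_z) ≈ -28.58°, λ = atan2(p_y, p_x) ≈ -144.40°.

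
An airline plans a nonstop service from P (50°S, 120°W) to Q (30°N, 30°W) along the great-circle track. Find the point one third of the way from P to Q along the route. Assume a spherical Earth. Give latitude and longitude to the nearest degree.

≈ (28°S, 80°W)

The haversine formula gives a central angle δ ≈ 1.964 rad (112.5°) between the endpoints.
Interpolate at f = 1/3 with slerp weights a = sin((1−f)δ)/sin δ ≈ 1.046, b = sin(fδ)/sin δ ≈ 0.659.
p = a·p₁ + b·p₂ ≈ (0.158, -0.868, -0.472); φ = arcsin(p_z) ≈ -28.13°, λ = atan2(p_y, p_x) ≈ -79.66°.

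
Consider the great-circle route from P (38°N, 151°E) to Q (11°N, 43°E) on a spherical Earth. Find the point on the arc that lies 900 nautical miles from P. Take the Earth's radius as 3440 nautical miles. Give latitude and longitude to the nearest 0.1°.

From cos δ = sin φ₁ sin φ₂ + cos φ₁ cos φ₂ cos Δλ, the central angle is δ ≈ 1.693 rad (97.0°). The total great-circle distance is δ·R ≈ 1.693 × 3440 ≈ 5823 nmi, so the target fraction is f = 900/5823 ≈ 0.155.
Interpolate at f ≈ 0.155 with slerp weights a = sin((1−f)δ)/sin δ ≈ 0.998, b = sin(fδ)/sin δ ≈ 0.261.
p = a·p₁ + b·p₂ ≈ (-0.501, 0.556, 0.664); φ = arcsin(p_z) ≈ 41.60°, λ = atan2(p_y, p_x) ≈ 132.01°.

≈ (41.6°N, 132.0°E)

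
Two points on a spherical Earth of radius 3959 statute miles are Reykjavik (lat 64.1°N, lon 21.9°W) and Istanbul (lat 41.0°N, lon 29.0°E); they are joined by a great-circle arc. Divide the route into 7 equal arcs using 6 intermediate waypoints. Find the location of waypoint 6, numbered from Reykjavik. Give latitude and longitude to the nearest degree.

≈ lat 45°N, lon 25°E

Write both endpoints as unit vectors p₁, p₂ with components (cos φ cos λ, cos φ sin λ, sin φ).
The central angle between the endpoints is δ = arccos(p₁·p₂) ≈ 0.647 rad (37.1°).
Interpolate at f = 6/7 with slerp weights a = sin((1−f)δ)/sin δ ≈ 0.153, b = sin(fδ)/sin δ ≈ 0.874.
p = a·p₁ + b·p₂ ≈ (0.639, 0.295, 0.711); φ = arcsin(p_z) ≈ 45.30°, λ = atan2(p_y, p_x) ≈ 24.77°.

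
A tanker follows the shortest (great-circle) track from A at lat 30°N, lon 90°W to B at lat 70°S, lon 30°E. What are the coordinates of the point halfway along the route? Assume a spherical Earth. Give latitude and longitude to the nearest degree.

≈ lat 30°S, lon 67°W

Convert each endpoint to a unit vector on the sphere (x = cos φ cos λ, y = cos φ sin λ, z = sin φ).
The central angle between the endpoints is δ = arccos(p₁·p₂) ≈ 2.237 rad (128.2°).
Interpolate at f = 1/2 with slerp weights a = sin((1−f)δ)/sin δ ≈ 1.144, b = sin(fδ)/sin δ ≈ 1.144.
p = a·p₁ + b·p₂ ≈ (0.339, -0.795, -0.503); φ = arcsin(p_z) ≈ -30.20°, λ = atan2(p_y, p_x) ≈ -66.92°.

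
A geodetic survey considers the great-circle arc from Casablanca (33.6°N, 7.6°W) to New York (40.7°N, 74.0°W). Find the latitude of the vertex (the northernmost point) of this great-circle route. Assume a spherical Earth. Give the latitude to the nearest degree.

≈ 43°N

The great circle lies in the plane with unit normal n̂ = (p₁ × p₂)/|p₁ × p₂|.
Here n̂_z ≈ -0.733; the vertex latitude is φ_max = arccos|n̂_z| ≈ 42.9°.
Check via Clairaut: cos φ_max = |cos φ₁| · sin C = cos(33.6°)·sin(61.6°) ≈ 0.733, again giving ≈ 42.9°.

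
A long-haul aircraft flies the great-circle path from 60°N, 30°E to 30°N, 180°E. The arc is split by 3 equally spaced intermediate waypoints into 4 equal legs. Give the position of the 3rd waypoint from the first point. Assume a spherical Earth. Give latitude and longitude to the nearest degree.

≈ 51°N, 172°E

From cos δ = sin φ₁ sin φ₂ + cos φ₁ cos φ₂ cos Δλ, the central angle is δ ≈ 1.513 rad (86.7°).
Interpolate at f = 3/4 with slerp weights a = sin((1−f)δ)/sin δ ≈ 0.370, b = sin(fδ)/sin δ ≈ 0.908.
p = a·p₁ + b·p₂ ≈ (-0.626, 0.092, 0.774); φ = arcsin(p_z) ≈ 50.74°, λ = atan2(p_y, p_x) ≈ 171.60°.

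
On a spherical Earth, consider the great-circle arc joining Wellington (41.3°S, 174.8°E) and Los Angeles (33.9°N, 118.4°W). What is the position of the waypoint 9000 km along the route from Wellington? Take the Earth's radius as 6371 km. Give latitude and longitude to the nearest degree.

Convert each endpoint to a unit vector on the sphere (x = cos φ cos λ, y = cos φ sin λ, z = sin φ).
The central angle between the endpoints is δ = arccos(p₁·p₂) ≈ 1.694 rad (97.0°). The total great-circle distance is δ·R ≈ 1.694 × 6371 ≈ 10790 km, so the target fraction is f = 9000/10790 ≈ 0.834.
Interpolate at f ≈ 0.834 with slerp weights a = sin((1−f)δ)/sin δ ≈ 0.279, b = sin(fδ)/sin δ ≈ 0.995.
p = a·p₁ + b·p₂ ≈ (-0.602, -0.707, 0.371); φ = arcsin(p_z) ≈ 21.75°, λ = atan2(p_y, p_x) ≈ -130.39°.

≈ 22°N, 130°W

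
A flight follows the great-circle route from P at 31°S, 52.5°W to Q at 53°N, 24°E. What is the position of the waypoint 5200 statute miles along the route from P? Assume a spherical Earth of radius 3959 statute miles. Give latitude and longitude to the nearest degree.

Write both endpoints as unit vectors p₁, p₂ with components (cos φ cos λ, cos φ sin λ, sin φ).
The central angle between the endpoints is δ = arccos(p₁·p₂) ≈ 1.866 rad (106.9°). The total great-circle distance is δ·R ≈ 1.866 × 3959 ≈ 7387 mi, so the target fraction is f = 5200/7387 ≈ 0.704.
Interpolate at f ≈ 0.704 with slerp weights a = sin((1−f)δ)/sin δ ≈ 0.549, b = sin(fδ)/sin δ ≈ 1.011.
p = a·p₁ + b·p₂ ≈ (0.842, -0.126, 0.525); φ = arcsin(p_z) ≈ 31.65°, λ = atan2(p_y, p_x) ≈ -8.49°.

≈ 32°N, 8°W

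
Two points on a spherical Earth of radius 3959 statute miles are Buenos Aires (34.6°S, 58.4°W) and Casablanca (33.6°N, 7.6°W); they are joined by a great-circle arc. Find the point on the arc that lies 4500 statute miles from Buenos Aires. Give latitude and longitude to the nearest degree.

From cos δ = sin φ₁ sin φ₂ + cos φ₁ cos φ₂ cos Δλ, the central angle is δ ≈ 1.451 rad (83.2°). The total great-circle distance is δ·R ≈ 1.451 × 3959 ≈ 5746 mi, so the target fraction is f = 4500/5746 ≈ 0.783.
Interpolate at f ≈ 0.783 with slerp weights a = sin((1−f)δ)/sin δ ≈ 0.312, b = sin(fδ)/sin δ ≈ 0.914.
p = a·p₁ + b·p₂ ≈ (0.889, -0.319, 0.329); φ = arcsin(p_z) ≈ 19.18°, λ = atan2(p_y, p_x) ≈ -19.76°.

≈ (19°N, 20°W)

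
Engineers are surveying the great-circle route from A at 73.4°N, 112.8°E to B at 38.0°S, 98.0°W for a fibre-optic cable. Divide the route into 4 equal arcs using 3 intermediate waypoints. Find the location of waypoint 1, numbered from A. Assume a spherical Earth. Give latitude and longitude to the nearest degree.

≈ 65°N, 130°W

The haversine formula gives a central angle δ ≈ 2.471 rad (141.6°) between the endpoints.
Interpolate at f = 1/4 with slerp weights a = sin((1−f)δ)/sin δ ≈ 1.545, b = sin(fδ)/sin δ ≈ 0.932.
p = a·p₁ + b·p₂ ≈ (-0.273, -0.320, 0.907); φ = arcsin(p_z) ≈ 65.11°, λ = atan2(p_y, p_x) ≈ -130.48°.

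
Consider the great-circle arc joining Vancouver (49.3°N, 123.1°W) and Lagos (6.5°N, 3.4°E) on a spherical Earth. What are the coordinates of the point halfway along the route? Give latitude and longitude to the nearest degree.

The haversine formula gives a central angle δ ≈ 1.875 rad (107.4°) between the endpoints.
Interpolate at f = 1/2 with slerp weights a = sin((1−f)δ)/sin δ ≈ 0.845, b = sin(fδ)/sin δ ≈ 0.845.
p = a·p₁ + b·p₂ ≈ (0.537, -0.412, 0.736); φ = arcsin(p_z) ≈ 47.41°, λ = atan2(p_y, p_x) ≈ -37.47°.

≈ (47°N, 37°W)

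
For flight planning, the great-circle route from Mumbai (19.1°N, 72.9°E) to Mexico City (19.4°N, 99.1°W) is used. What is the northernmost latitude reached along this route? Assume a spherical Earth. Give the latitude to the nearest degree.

≈ 79°N

The great circle lies in the plane with unit normal n̂ = (p₁ × p₂)/|p₁ × p₂|.
Here n̂_z ≈ -0.196; the vertex latitude is φ_max = arccos|n̂_z| ≈ 78.7°.
Check via Clairaut: cos φ_max = |cos φ₁| · sin C = cos(19.1°)·sin(12.0°) ≈ 0.196, again giving ≈ 78.7°.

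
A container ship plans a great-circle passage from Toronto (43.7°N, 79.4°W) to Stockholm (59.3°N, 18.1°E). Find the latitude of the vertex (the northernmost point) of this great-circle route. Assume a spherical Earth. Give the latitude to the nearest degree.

The great circle lies in the plane with unit normal n̂ = (p₁ × p₂)/|p₁ × p₂|.
Here n̂_z ≈ +0.437; the vertex latitude is φ_max = arccos|n̂_z| ≈ 64.1°.

≈ 64°N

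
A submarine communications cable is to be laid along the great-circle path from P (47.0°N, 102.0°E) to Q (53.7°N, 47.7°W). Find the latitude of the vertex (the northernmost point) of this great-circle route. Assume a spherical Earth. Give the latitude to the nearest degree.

The great circle lies in the plane with unit normal n̂ = (p₁ × p₂)/|p₁ × p₂|.
Here n̂_z ≈ -0.210; the vertex latitude is φ_max = arccos|n̂_z| ≈ 77.9°.
Check via Clairaut: cos φ_max = |cos φ₁| · sin C = cos(47.0°)·sin(17.9°) ≈ 0.210, again giving ≈ 77.9°.

≈ 78°N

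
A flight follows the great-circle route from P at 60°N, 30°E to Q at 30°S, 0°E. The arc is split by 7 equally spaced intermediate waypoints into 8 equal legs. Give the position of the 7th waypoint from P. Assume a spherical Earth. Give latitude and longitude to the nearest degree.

From cos δ = sin φ₁ sin φ₂ + cos φ₁ cos φ₂ cos Δλ, the central angle is δ ≈ 1.629 rad (93.3°).
Interpolate at f = 7/8 with slerp weights a = sin((1−f)δ)/sin δ ≈ 0.203, b = sin(fδ)/sin δ ≈ 0.991.
p = a·p₁ + b·p₂ ≈ (0.946, 0.051, -0.320); φ = arcsin(p_z) ≈ -18.67°, λ = atan2(p_y, p_x) ≈ 3.06°.

≈ 19°S, 3°E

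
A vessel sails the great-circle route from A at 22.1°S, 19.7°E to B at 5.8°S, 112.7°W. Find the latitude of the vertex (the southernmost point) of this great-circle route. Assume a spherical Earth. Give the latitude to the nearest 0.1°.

≈ 33.0°S

The great circle lies in the plane with unit normal n̂ = (p₁ × p₂)/|p₁ × p₂|.
Here n̂_z ≈ -0.838; the vertex latitude is φ_max = arccos|n̂_z| ≈ 33.0°.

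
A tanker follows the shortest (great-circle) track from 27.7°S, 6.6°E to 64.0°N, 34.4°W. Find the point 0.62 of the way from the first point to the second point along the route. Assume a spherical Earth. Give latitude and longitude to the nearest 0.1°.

The haversine formula gives a central angle δ ≈ 1.696 rad (97.2°) between the endpoints.
Interpolate at f = 0.62 with slerp weights a = sin((1−f)δ)/sin δ ≈ 0.606, b = sin(fδ)/sin δ ≈ 0.875.
p = a·p₁ + b·p₂ ≈ (0.849, -0.155, 0.505); φ = arcsin(p_z) ≈ 30.33°, λ = atan2(p_y, p_x) ≈ -10.35°.

≈ 30.3°N, 10.4°W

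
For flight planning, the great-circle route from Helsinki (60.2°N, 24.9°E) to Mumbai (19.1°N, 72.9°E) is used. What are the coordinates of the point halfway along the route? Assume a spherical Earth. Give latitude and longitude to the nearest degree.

Convert each endpoint to a unit vector on the sphere (x = cos φ cos λ, y = cos φ sin λ, z = sin φ).
The central angle between the endpoints is δ = arccos(p₁·p₂) ≈ 0.930 rad (53.3°).
Interpolate at f = 1/2 with slerp weights a = sin((1−f)δ)/sin δ ≈ 0.559, b = sin(fδ)/sin δ ≈ 0.559.
p = a·p₁ + b·p₂ ≈ (0.408, 0.622, 0.668); φ = arcsin(p_z) ≈ 41.94°, λ = atan2(p_y, p_x) ≈ 56.78°.

≈ 42°N, 57°E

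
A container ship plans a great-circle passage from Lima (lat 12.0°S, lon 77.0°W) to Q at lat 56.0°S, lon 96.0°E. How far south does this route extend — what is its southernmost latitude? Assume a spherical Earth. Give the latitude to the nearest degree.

≈ 86°S

The great circle lies in the plane with unit normal n̂ = (p₁ × p₂)/|p₁ × p₂|.
Here n̂_z ≈ +0.072; the vertex latitude is φ_max = arccos|n̂_z| ≈ 85.9°.
Check via Clairaut: cos φ_max = |cos φ₁| · sin C = cos(12.0°)·sin(175.8°) ≈ 0.072, again giving ≈ 85.9°.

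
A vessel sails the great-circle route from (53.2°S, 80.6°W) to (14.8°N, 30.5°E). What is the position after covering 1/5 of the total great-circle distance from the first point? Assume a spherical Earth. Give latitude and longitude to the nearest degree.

Write both endpoints as unit vectors p₁, p₂ with components (cos φ cos λ, cos φ sin λ, sin φ).
The central angle between the endpoints is δ = arccos(p₁·p₂) ≈ 1.997 rad (114.4°).
Interpolate at f = 1/5 with slerp weights a = sin((1−f)δ)/sin δ ≈ 1.098, b = sin(fδ)/sin δ ≈ 0.427.
p = a·p₁ + b·p₂ ≈ (0.463, -0.439, -0.770); φ = arcsin(p_z) ≈ -50.34°, λ = atan2(p_y, p_x) ≈ -43.49°.

≈ (50°S, 43°W)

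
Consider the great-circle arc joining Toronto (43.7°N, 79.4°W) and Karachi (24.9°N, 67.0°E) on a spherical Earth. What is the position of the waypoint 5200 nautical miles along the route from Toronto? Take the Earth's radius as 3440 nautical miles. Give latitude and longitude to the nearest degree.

≈ (41°N, 57°E)

The haversine formula gives a central angle δ ≈ 1.829 rad (104.8°) between the endpoints. The total great-circle distance is δ·R ≈ 1.829 × 3440 ≈ 6292 nmi, so the target fraction is f = 5200/6292 ≈ 0.826.
Interpolate at f ≈ 0.826 with slerp weights a = sin((1−f)δ)/sin δ ≈ 0.323, b = sin(fδ)/sin δ ≈ 1.032.
p = a·p₁ + b·p₂ ≈ (0.409, 0.633, 0.658); φ = arcsin(p_z) ≈ 41.12°, λ = atan2(p_y, p_x) ≈ 57.13°.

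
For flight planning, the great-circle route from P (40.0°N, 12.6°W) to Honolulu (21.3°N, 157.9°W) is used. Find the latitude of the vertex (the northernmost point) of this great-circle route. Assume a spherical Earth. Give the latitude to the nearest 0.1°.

≈ 64.3°N

The great circle lies in the plane with unit normal n̂ = (p₁ × p₂)/|p₁ × p₂|.
Here n̂_z ≈ -0.434; the vertex latitude is φ_max = arccos|n̂_z| ≈ 64.3°.
Check via Clairaut: cos φ_max = |cos φ₁| · sin C = cos(40.0°)·sin(34.5°) ≈ 0.434, again giving ≈ 64.3°.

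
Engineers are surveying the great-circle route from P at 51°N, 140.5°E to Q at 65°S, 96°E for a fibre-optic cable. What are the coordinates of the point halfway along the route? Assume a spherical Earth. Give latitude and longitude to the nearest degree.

≈ 8°S, 123°E

The haversine formula gives a central angle δ ≈ 2.111 rad (121.0°) between the endpoints.
Interpolate at f = 1/2 with slerp weights a = sin((1−f)δ)/sin δ ≈ 1.015, b = sin(fδ)/sin δ ≈ 1.015.
p = a·p₁ + b·p₂ ≈ (-0.538, 0.833, -0.131); φ = arcsin(p_z) ≈ -7.53°, λ = atan2(p_y, p_x) ≈ 122.85°.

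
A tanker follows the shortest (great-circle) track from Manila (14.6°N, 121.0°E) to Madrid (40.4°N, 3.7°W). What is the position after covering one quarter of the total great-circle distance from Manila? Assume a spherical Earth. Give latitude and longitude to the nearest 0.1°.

≈ 33.5°N, 100.9°E

Write both endpoints as unit vectors p₁, p₂ with components (cos φ cos λ, cos φ sin λ, sin φ).
The central angle between the endpoints is δ = arccos(p₁·p₂) ≈ 1.830 rad (104.8°).
Interpolate at f = 1/4 with slerp weights a = sin((1−f)δ)/sin δ ≈ 1.014, b = sin(fδ)/sin δ ≈ 0.457.
p = a·p₁ + b·p₂ ≈ (-0.158, 0.819, 0.552); φ = arcsin(p_z) ≈ 33.49°, λ = atan2(p_y, p_x) ≈ 100.94°.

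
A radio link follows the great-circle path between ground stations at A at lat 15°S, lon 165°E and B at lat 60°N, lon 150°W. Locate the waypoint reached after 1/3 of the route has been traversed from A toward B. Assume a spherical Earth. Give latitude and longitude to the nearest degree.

From cos δ = sin φ₁ sin φ₂ + cos φ₁ cos φ₂ cos Δλ, the central angle is δ ≈ 1.453 rad (83.3°).
Interpolate at f = 1/3 with slerp weights a = sin((1−f)δ)/sin δ ≈ 0.830, b = sin(fδ)/sin δ ≈ 0.469.
p = a·p₁ + b·p₂ ≈ (-0.977, 0.090, 0.191); φ = arcsin(p_z) ≈ 11.03°, λ = atan2(p_y, p_x) ≈ 174.72°.

≈ lat 11°N, lon 175°E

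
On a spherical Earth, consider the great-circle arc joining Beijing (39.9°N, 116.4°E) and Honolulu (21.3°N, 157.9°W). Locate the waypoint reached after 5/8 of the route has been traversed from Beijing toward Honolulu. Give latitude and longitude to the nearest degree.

Convert each endpoint to a unit vector on the sphere (x = cos φ cos λ, y = cos φ sin λ, z = sin φ).
The central angle between the endpoints is δ = arccos(p₁·p₂) ≈ 1.280 rad (73.3°).
Interpolate at f = 5/8 with slerp weights a = sin((1−f)δ)/sin δ ≈ 0.482, b = sin(fδ)/sin δ ≈ 0.749.
p = a·p₁ + b·p₂ ≈ (-0.811, 0.069, 0.581); φ = arcsin(p_z) ≈ 35.54°, λ = atan2(p_y, p_x) ≈ 175.15°.

≈ 36°N, 175°E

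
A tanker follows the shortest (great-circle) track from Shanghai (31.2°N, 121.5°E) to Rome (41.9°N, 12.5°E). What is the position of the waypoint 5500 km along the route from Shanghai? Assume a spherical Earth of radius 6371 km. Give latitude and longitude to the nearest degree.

≈ 53°N, 59°E

Write both endpoints as unit vectors p₁, p₂ with components (cos φ cos λ, cos φ sin λ, sin φ).
The central angle between the endpoints is δ = arccos(p₁·p₂) ≈ 1.432 rad (82.0°). The total great-circle distance is δ·R ≈ 1.432 × 6371 ≈ 9121 km, so the target fraction is f = 5500/9121 ≈ 0.603.
Interpolate at f ≈ 0.603 with slerp weights a = sin((1−f)δ)/sin δ ≈ 0.544, b = sin(fδ)/sin δ ≈ 0.767.
p = a·p₁ + b·p₂ ≈ (0.315, 0.520, 0.794); φ = arcsin(p_z) ≈ 52.57°, λ = atan2(p_y, p_x) ≈ 58.82°.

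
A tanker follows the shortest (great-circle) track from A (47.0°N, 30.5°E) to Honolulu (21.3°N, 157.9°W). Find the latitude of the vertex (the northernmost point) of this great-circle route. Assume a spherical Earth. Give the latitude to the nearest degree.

≈ 84°N

The great circle lies in the plane with unit normal n̂ = (p₁ × p₂)/|p₁ × p₂|.
Here n̂_z ≈ +0.100; the vertex latitude is φ_max = arccos|n̂_z| ≈ 84.3°.
Check via Clairaut: cos φ_max = |cos φ₁| · sin C = cos(47.0°)·sin(8.4°) ≈ 0.100, again giving ≈ 84.3°.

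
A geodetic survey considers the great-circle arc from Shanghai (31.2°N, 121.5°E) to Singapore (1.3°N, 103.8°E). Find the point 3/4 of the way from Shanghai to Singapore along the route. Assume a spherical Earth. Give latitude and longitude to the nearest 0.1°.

Write both endpoints as unit vectors p₁, p₂ with components (cos φ cos λ, cos φ sin λ, sin φ).
The central angle between the endpoints is δ = arccos(p₁·p₂) ≈ 0.598 rad (34.3°).
Interpolate at f = 3/4 with slerp weights a = sin((1−f)δ)/sin δ ≈ 0.265, b = sin(fδ)/sin δ ≈ 0.770.
p = a·p₁ + b·p₂ ≈ (-0.302, 0.941, 0.155); φ = arcsin(p_z) ≈ 8.89°, λ = atan2(p_y, p_x) ≈ 107.79°.

≈ 8.9°N, 107.8°E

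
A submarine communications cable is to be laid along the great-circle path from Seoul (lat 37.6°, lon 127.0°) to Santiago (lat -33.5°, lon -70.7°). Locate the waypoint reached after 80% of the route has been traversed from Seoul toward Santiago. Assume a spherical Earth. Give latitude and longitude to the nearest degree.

≈ lat -17°, lon -103°

From cos δ = sin φ₁ sin φ₂ + cos φ₁ cos φ₂ cos Δλ, the central angle is δ ≈ 2.881 rad (165.1°).
Interpolate at f = 0.80 with slerp weights a = sin((1−f)δ)/sin δ ≈ 2.112, b = sin(fδ)/sin δ ≈ 2.879.
p = a·p₁ + b·p₂ ≈ (-0.214, -0.930, -0.300); φ = arcsin(p_z) ≈ -17.48°, λ = atan2(p_y, p_x) ≈ -102.94°.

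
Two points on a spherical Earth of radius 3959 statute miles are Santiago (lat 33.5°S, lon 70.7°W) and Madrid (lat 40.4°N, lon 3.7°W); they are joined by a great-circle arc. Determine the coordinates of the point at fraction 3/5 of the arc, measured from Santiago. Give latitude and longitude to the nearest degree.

The haversine formula gives a central angle δ ≈ 1.681 rad (96.3°) between the endpoints.
Interpolate at f = 3/5 with slerp weights a = sin((1−f)δ)/sin δ ≈ 0.627, b = sin(fδ)/sin δ ≈ 0.851.
p = a·p₁ + b·p₂ ≈ (0.819, -0.535, 0.206); φ = arcsin(p_z) ≈ 11.88°, λ = atan2(p_y, p_x) ≈ -33.13°.

≈ lat 12°N, lon 33°W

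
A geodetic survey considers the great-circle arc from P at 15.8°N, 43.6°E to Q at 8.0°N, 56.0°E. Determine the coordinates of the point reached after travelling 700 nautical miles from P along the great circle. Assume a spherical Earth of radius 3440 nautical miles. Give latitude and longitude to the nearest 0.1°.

The haversine formula gives a central angle δ ≈ 0.252 rad (14.4°) between the endpoints. The total great-circle distance is δ·R ≈ 0.252 × 3440 ≈ 865 nmi, so the target fraction is f = 700/865 ≈ 0.809.
Interpolate at f ≈ 0.809 with slerp weights a = sin((1−f)δ)/sin δ ≈ 0.193, b = sin(fδ)/sin δ ≈ 0.812.
p = a·p₁ + b·p₂ ≈ (0.584, 0.795, 0.166); φ = arcsin(p_z) ≈ 9.53°, λ = atan2(p_y, p_x) ≈ 53.68°.

≈ 9.5°N, 53.7°E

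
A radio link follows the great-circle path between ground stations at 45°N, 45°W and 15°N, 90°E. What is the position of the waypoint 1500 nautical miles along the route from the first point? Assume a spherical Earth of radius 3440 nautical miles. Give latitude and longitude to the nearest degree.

The haversine formula gives a central angle δ ≈ 1.875 rad (107.5°) between the endpoints. The total great-circle distance is δ·R ≈ 1.875 × 3440 ≈ 6452 nmi, so the target fraction is f = 1500/6452 ≈ 0.233.
Interpolate at f ≈ 0.233 with slerp weights a = sin((1−f)δ)/sin δ ≈ 1.039, b = sin(fδ)/sin δ ≈ 0.443.
p = a·p₁ + b·p₂ ≈ (0.520, -0.092, 0.849); φ = arcsin(p_z) ≈ 58.15°, λ = atan2(p_y, p_x) ≈ -10.04°.

≈ 58°N, 10°W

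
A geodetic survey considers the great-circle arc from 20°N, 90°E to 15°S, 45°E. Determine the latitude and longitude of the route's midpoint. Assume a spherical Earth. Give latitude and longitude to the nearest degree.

Write both endpoints as unit vectors p₁, p₂ with components (cos φ cos λ, cos φ sin λ, sin φ).
The central angle between the endpoints is δ = arccos(p₁·p₂) ≈ 0.984 rad (56.4°).
Interpolate at f = 1/2 with slerp weights a = sin((1−f)δ)/sin δ ≈ 0.567, b = sin(fδ)/sin δ ≈ 0.567.
p = a·p₁ + b·p₂ ≈ (0.388, 0.921, 0.047); φ = arcsin(p_z) ≈ 2.71°, λ = atan2(p_y, p_x) ≈ 67.17°.

≈ 3°N, 67°E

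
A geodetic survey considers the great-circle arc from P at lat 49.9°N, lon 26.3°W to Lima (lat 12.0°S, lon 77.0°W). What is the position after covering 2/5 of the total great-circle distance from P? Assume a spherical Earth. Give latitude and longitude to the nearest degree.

Convert each endpoint to a unit vector on the sphere (x = cos φ cos λ, y = cos φ sin λ, z = sin φ).
The central angle between the endpoints is δ = arccos(p₁·p₂) ≈ 1.328 rad (76.1°).
Interpolate at f = 2/5 with slerp weights a = sin((1−f)δ)/sin δ ≈ 0.737, b = sin(fδ)/sin δ ≈ 0.522.
p = a·p₁ + b·p₂ ≈ (0.540, -0.708, 0.455); φ = arcsin(p_z) ≈ 27.07°, λ = atan2(p_y, p_x) ≈ -52.64°.

≈ lat 27°N, lon 53°W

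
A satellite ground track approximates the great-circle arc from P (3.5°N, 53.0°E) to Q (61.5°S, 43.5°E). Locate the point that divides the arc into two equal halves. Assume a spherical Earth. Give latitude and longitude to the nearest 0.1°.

Convert each endpoint to a unit vector on the sphere (x = cos φ cos λ, y = cos φ sin λ, z = sin φ).
The central angle between the endpoints is δ = arccos(p₁·p₂) ≈ 1.142 rad (65.4°).
Interpolate at f = 1/2 with slerp weights a = sin((1−f)δ)/sin δ ≈ 0.594, b = sin(fδ)/sin δ ≈ 0.594.
p = a·p₁ + b·p₂ ≈ (0.563, 0.669, -0.486); φ = arcsin(p_z) ≈ -29.07°, λ = atan2(p_y, p_x) ≈ 49.93°.

≈ (29.1°S, 49.9°E)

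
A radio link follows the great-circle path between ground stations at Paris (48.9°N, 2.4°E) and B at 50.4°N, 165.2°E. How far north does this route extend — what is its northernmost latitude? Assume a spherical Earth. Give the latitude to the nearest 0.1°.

The great circle lies in the plane with unit normal n̂ = (p₁ × p₂)/|p₁ × p₂|.
Here n̂_z ≈ +0.126; the vertex latitude is φ_max = arccos|n̂_z| ≈ 82.8°.
Check via Clairaut: cos φ_max = |cos φ₁| · sin C = cos(48.9°)·sin(11.0°) ≈ 0.126, again giving ≈ 82.8°.

≈ 82.8°N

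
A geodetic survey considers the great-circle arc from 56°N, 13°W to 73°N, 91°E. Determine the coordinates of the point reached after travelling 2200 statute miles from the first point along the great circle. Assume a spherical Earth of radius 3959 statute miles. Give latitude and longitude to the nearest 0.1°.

Convert each endpoint to a unit vector on the sphere (x = cos φ cos λ, y = cos φ sin λ, z = sin φ).
The central angle between the endpoints is δ = arccos(p₁·p₂) ≈ 0.718 rad (41.1°). The total great-circle distance is δ·R ≈ 0.718 × 3959 ≈ 2842 mi, so the target fraction is f = 2200/2842 ≈ 0.774.
Interpolate at f ≈ 0.774 with slerp weights a = sin((1−f)δ)/sin δ ≈ 0.245, b = sin(fδ)/sin δ ≈ 0.802.
p = a·p₁ + b·p₂ ≈ (0.130, 0.204, 0.970); φ = arcsin(p_z) ≈ 76.03°, λ = atan2(p_y, p_x) ≈ 57.52°.

≈ 76.0°N, 57.5°E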